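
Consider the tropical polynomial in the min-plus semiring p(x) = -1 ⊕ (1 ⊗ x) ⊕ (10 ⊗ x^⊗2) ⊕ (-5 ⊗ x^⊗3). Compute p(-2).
p(-2) = -11

A tropical monomial a ⊗ x^⊗i evaluates to a + i · x. Evaluating each term at x = -2:
  Term 0 contributes -1 + 0 · -2 = -1
  Term 1 contributes 1 + 1 · -2 = -1
  Term 2 contributes 10 + 2 · -2 = 6
  Term 3 contributes -5 + 3 · -2 = -11
p(-2) = ⊕ of these = min[-1, -1, 6, -11] = -11.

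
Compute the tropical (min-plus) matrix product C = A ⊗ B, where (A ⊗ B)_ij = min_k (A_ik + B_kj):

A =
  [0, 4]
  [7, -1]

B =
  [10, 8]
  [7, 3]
A ⊗ B =
  [10, 7]
  [6, 2]

Apply the min-plus product entry-by-entry:
  C[0][0] = min over k of (A[0][0] + B[0][0] = 0 + 10 = 10, A[0][1] + B[1][0] = 4 + 7 = 11) = 10 (attained at k = 0)
  C[0][1] = min over k of (A[0][0] + B[0][1] = 0 + 8 = 8, A[0][1] + B[1][1] = 4 + 3 = 7) = 7 (attained at k = 1)
  C[1][0] = min over k of (A[1][0] + B[0][0] = 7 + 10 = 17, A[1][1] + B[1][0] = -1 + 7 = 6) = 6 (attained at k = 1)
  C[1][1] = min over k of (A[1][0] + B[0][1] = 7 + 8 = 15, A[1][1] + B[1][1] = -1 + 3 = 2) = 2 (attained at k = 1)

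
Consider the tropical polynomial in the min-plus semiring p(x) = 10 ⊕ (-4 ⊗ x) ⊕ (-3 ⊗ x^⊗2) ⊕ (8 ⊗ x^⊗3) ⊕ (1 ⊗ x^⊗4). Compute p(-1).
p(-1) = -5

A tropical monomial a ⊗ x^⊗i evaluates to a + i · x. Evaluating each term at x = -1:
  Term 0 contributes 10 + 0 · -1 = 10
  Term 1 contributes -4 + 1 · -1 = -5
  Term 2 contributes -3 + 2 · -1 = -5
  Term 3 contributes 8 + 3 · -1 = 5
  Term 4 contributes 1 + 4 · -1 = -3
p(-1) = ⊕ of these = min[10, -5, -5, 5, -3] = -5.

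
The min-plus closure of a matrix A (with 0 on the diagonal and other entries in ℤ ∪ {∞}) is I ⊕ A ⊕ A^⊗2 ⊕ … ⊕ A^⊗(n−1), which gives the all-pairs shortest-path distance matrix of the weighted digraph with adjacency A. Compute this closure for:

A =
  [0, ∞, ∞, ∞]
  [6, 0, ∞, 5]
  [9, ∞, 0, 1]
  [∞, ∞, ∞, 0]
Closure =
  [0, ∞, ∞, ∞]
  [6, 0, ∞, 5]
  [9, ∞, 0, 1]
  [∞, ∞, ∞, 0]

This is the Floyd-Warshall all-pairs shortest-path computation. For each intermediate vertex k = 0, 1, …, 3, update dist[i][j] ← min(dist[i][j], dist[i][k] + dist[k][j]). The final matrix gives, for each (i, j), the minimum total weight of any directed path from i to j (possibly empty when i = j).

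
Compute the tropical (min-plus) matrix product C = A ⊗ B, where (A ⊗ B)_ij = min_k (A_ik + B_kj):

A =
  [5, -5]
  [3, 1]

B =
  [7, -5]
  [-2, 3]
A ⊗ B =
  [-7, -2]
  [-1, -2]

Apply the min-plus product entry-by-entry:
  C[0][0] = min over k of (A[0][0] + B[0][0] = 5 + 7 = 12, A[0][1] + B[1][0] = -5 + -2 = -7) = -7 (attained at k = 1)
  C[0][1] = min over k of (A[0][0] + B[0][1] = 5 + -5 = 0, A[0][1] + B[1][1] = -5 + 3 = -2) = -2 (attained at k = 1)
  C[1][0] = min over k of (A[1][0] + B[0][0] = 3 + 7 = 10, A[1][1] + B[1][0] = 1 + -2 = -1) = -1 (attained at k = 1)
  C[1][1] = min over k of (A[1][0] + B[0][1] = 3 + -5 = -2, A[1][1] + B[1][1] = 1 + 3 = 4) = -2 (attained at k = 0)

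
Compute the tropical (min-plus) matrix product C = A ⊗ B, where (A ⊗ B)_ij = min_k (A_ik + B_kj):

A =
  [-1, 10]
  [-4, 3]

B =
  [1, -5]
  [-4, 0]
A ⊗ B =
  [0, -6]
  [-3, -9]

Apply the min-plus product entry-by-entry:
  C[0][0] = min over k of (A[0][0] + B[0][0] = -1 + 1 = 0, A[0][1] + B[1][0] = 10 + -4 = 6) = 0 (attained at k = 0)
  C[0][1] = min over k of (A[0][0] + B[0][1] = -1 + -5 = -6, A[0][1] + B[1][1] = 10 + 0 = 10) = -6 (attained at k = 0)
  C[1][0] = min over k of (A[1][0] + B[0][0] = -4 + 1 = -3, A[1][1] + B[1][0] = 3 + -4 = -1) = -3 (attained at k = 0)
  C[1][1] = min over k of (A[1][0] + B[0][1] = -4 + -5 = -9, A[1][1] + B[1][1] = 3 + 0 = 3) = -9 (attained at k = 0)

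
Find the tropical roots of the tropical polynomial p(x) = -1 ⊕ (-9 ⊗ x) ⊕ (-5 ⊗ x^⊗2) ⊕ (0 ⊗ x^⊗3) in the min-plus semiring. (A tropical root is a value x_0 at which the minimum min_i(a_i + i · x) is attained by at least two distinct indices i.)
Roots: {-5, -4, 8}

Each tropical root is a break point of the lower envelope of the lines y = a_i + i · x (there are 4 lines, with slopes 0, 1, ..., 3). Only the lines that attain the minimum somewhere contribute to roots; other lines are dominated. Here the surviving (envelope) indices are i = 3, i = 2, i = 1, i = 0.
Intersections between consecutive envelope lines give the roots: for adjacent envelope indices i < j the intersection is x = (a_i − a_j) / (j − i). Reading off the sorted break points: {-5, -4, 8}.
Verification: at each break x_0, at least two indices attain the minimum of min_i(a_i + i · x_0).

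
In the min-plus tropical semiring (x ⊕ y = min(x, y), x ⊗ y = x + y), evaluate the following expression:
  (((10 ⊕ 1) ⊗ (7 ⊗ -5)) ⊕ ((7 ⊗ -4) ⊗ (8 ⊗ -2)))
(((10 ⊕ 1) ⊗ (7 ⊗ -5)) ⊕ ((7 ⊗ -4) ⊗ (8 ⊗ -2))) = 3

Expand innermost to outermost. Recall ⊕ takes the minimum of its arguments and ⊗ takes their sum. Working out the expression (((10 ⊕ 1) ⊗ (7 ⊗ -5)) ⊕ ((7 ⊗ -4) ⊗ (8 ⊗ -2))) gives 3.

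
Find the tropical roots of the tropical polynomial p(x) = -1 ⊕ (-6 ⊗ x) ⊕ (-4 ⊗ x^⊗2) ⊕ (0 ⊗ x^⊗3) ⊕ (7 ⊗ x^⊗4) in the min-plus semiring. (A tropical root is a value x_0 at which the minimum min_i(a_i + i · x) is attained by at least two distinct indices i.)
Roots: {-7, -4, -2, 5}

Each tropical root is a break point of the lower envelope of the lines y = a_i + i · x (there are 5 lines, with slopes 0, 1, ..., 4). Only the lines that attain the minimum somewhere contribute to roots; other lines are dominated. Here the surviving (envelope) indices are i = 4, i = 3, i = 2, i = 1, i = 0.
Intersections between consecutive envelope lines give the roots: for adjacent envelope indices i < j the intersection is x = (a_i − a_j) / (j − i). Reading off the sorted break points: {-7, -4, -2, 5}.
Verification: at each break x_0, at least two indices attain the minimum of min_i(a_i + i · x_0).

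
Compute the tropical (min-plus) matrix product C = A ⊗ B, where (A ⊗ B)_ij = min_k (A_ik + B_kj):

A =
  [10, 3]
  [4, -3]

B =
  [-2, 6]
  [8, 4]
A ⊗ B =
  [8, 7]
  [2, 1]

Apply the min-plus product entry-by-entry:
  C[0][0] = min over k of (A[0][0] + B[0][0] = 10 + -2 = 8, A[0][1] + B[1][0] = 3 + 8 = 11) = 8 (attained at k = 0)
  C[0][1] = min over k of (A[0][0] + B[0][1] = 10 + 6 = 16, A[0][1] + B[1][1] = 3 + 4 = 7) = 7 (attained at k = 1)
  C[1][0] = min over k of (A[1][0] + B[0][0] = 4 + -2 = 2, A[1][1] + B[1][0] = -3 + 8 = 5) = 2 (attained at k = 0)
  C[1][1] = min over k of (A[1][0] + B[0][1] = 4 + 6 = 10, A[1][1] + B[1][1] = -3 + 4 = 1) = 1 (attained at k = 1)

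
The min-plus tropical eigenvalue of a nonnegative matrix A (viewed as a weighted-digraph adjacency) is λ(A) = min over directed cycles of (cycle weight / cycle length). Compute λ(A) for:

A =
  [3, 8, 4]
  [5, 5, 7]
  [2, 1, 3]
λ(A) = 3

Enumerate directed cycles and compute their means (weight / length). Sample:
  cycle 0 → 0: weight = 3, length = 1, mean = 3/1 ≈ 3.000
  cycle 1 → 1: weight = 5, length = 1, mean = 5/1 ≈ 5.000
  cycle 2 → 2: weight = 3, length = 1, mean = 3/1 ≈ 3.000
  cycle 0 → 1 → 0: weight = 13, length = 2, mean = 13/2 ≈ 6.500
  cycle 0 → 2 → 0: weight = 6, length = 2, mean = 6/2 ≈ 3.000
  cycle 1 → 0 → 1: weight = 13, length = 2, mean = 13/2 ≈ 6.500
Minimum mean = 3.000, attained e.g. along the cycle 0 → 0 with weight 3 and length 1. So λ(A) = 3/1 = 3.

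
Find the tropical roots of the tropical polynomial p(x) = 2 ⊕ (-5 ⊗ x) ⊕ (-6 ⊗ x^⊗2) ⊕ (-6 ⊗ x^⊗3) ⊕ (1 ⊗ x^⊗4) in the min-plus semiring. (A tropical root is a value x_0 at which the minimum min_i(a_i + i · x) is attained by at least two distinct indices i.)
Roots: {-7, 0, 1, 7}

Each tropical root is a break point of the lower envelope of the lines y = a_i + i · x (there are 5 lines, with slopes 0, 1, ..., 4). Only the lines that attain the minimum somewhere contribute to roots; other lines are dominated. Here the surviving (envelope) indices are i = 4, i = 3, i = 2, i = 1, i = 0.
Intersections between consecutive envelope lines give the roots: for adjacent envelope indices i < j the intersection is x = (a_i − a_j) / (j − i). Reading off the sorted break points: {-7, 0, 1, 7}.
Verification: at each break x_0, at least two indices attain the minimum of min_i(a_i + i · x_0).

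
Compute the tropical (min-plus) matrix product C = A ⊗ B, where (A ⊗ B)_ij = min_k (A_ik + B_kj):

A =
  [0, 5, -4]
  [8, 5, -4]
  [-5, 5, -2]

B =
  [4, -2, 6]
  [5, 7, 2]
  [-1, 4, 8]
A ⊗ B =
  [-5, -2, 4]
  [-5, 0, 4]
  [-3, -7, 1]

Apply the min-plus product entry-by-entry:
  C[0][0] = min over k of (A[0][0] + B[0][0] = 0 + 4 = 4, A[0][1] + B[1][0] = 5 + 5 = 10, A[0][2] + B[2][0] = -4 + -1 = -5) = -5 (attained at k = 2)
  C[0][1] = min over k of (A[0][0] + B[0][1] = 0 + -2 = -2, A[0][1] + B[1][1] = 5 + 7 = 12, A[0][2] + B[2][1] = -4 + 4 = 0) = -2 (attained at k = 0)
  C[0][2] = min over k of (A[0][0] + B[0][2] = 0 + 6 = 6, A[0][1] + B[1][2] = 5 + 2 = 7, A[0][2] + B[2][2] = -4 + 8 = 4) = 4 (attained at k = 2)
  C[1][0] = min over k of (A[1][0] + B[0][0] = 8 + 4 = 12, A[1][1] + B[1][0] = 5 + 5 = 10, A[1][2] + B[2][0] = -4 + -1 = -5) = -5 (attained at k = 2)
  C[1][1] = min over k of (A[1][0] + B[0][1] = 8 + -2 = 6, A[1][1] + B[1][1] = 5 + 7 = 12, A[1][2] + B[2][1] = -4 + 4 = 0) = 0 (attained at k = 2)
  C[1][2] = min over k of (A[1][0] + B[0][2] = 8 + 6 = 14, A[1][1] + B[1][2] = 5 + 2 = 7, A[1][2] + B[2][2] = -4 + 8 = 4) = 4 (attained at k = 2)
  C[2][0] = min over k of (A[2][0] + B[0][0] = -5 + 4 = -1, A[2][1] + B[1][0] = 5 + 5 = 10, A[2][2] + B[2][0] = -2 + -1 = -3) = -3 (attained at k = 2)
  C[2][1] = min over k of (A[2][0] + B[0][1] = -5 + -2 = -7, A[2][1] + B[1][1] = 5 + 7 = 12, A[2][2] + B[2][1] = -2 + 4 = 2) = -7 (attained at k = 0)
  C[2][2] = min over k of (A[2][0] + B[0][2] = -5 + 6 = 1, A[2][1] + B[1][2] = 5 + 2 = 7, A[2][2] + B[2][2] = -2 + 8 = 6) = 1 (attained at k = 0)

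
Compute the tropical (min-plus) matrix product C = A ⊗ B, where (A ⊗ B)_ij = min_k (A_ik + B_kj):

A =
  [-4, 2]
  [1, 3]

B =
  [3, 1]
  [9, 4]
A ⊗ B =
  [-1, -3]
  [4, 2]

Apply the min-plus product entry-by-entry:
  C[0][0] = min over k of (A[0][0] + B[0][0] = -4 + 3 = -1, A[0][1] + B[1][0] = 2 + 9 = 11) = -1 (attained at k = 0)
  C[0][1] = min over k of (A[0][0] + B[0][1] = -4 + 1 = -3, A[0][1] + B[1][1] = 2 + 4 = 6) = -3 (attained at k = 0)
  C[1][0] = min over k of (A[1][0] + B[0][0] = 1 + 3 = 4, A[1][1] + B[1][0] = 3 + 9 = 12) = 4 (attained at k = 0)
  C[1][1] = min over k of (A[1][0] + B[0][1] = 1 + 1 = 2, A[1][1] + B[1][1] = 3 + 4 = 7) = 2 (attained at k = 0)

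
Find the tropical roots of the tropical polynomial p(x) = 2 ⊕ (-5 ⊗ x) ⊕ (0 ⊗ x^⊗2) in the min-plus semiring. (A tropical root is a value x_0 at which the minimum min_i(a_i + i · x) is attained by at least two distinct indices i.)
Roots: {-5, 7}

Each tropical root is a break point of the lower envelope of the lines y = a_i + i · x (there are 3 lines, with slopes 0, 1, ..., 2). Only the lines that attain the minimum somewhere contribute to roots; other lines are dominated. Here the surviving (envelope) indices are i = 2, i = 1, i = 0.
Intersections between consecutive envelope lines give the roots: for adjacent envelope indices i < j the intersection is x = (a_i − a_j) / (j − i). Reading off the sorted break points: {-5, 7}.
Verification: at each break x_0, at least two indices attain the minimum of min_i(a_i + i · x_0).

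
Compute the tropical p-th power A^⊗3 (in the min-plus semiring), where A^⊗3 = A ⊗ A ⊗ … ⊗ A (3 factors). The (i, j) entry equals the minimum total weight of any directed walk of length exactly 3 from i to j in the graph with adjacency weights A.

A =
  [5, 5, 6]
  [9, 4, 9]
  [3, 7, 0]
A^⊗3 =
  [9, 13, 6]
  [12, 12, 9]
  [3, 7, 0]

Each entry (A^⊗3)_ij equals the minimum over all length-3 walks i = v_0 → v_1 → … → v_3 = j of Σ_t A[v_t][v_{t+1}]. For example, for (i, j) = (0, 2) we minimise over 9 possible intermediate vertex sequences; the minimum is 6, attained along the walk 0 → 2 → 2 → 2.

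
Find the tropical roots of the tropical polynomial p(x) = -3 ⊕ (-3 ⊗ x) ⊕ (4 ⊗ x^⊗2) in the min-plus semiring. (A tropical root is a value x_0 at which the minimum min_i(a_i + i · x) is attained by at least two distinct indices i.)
Roots: {-7, 0}

Each tropical root is a break point of the lower envelope of the lines y = a_i + i · x (there are 3 lines, with slopes 0, 1, ..., 2). Only the lines that attain the minimum somewhere contribute to roots; other lines are dominated. Here the surviving (envelope) indices are i = 2, i = 1, i = 0.
Intersections between consecutive envelope lines give the roots: for adjacent envelope indices i < j the intersection is x = (a_i − a_j) / (j − i). Reading off the sorted break points: {-7, 0}.
Verification: at each break x_0, at least two indices attain the minimum of min_i(a_i + i · x_0).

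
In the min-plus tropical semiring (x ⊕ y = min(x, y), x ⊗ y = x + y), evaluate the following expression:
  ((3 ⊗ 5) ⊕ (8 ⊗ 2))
((3 ⊗ 5) ⊕ (8 ⊗ 2)) = 8

Expand innermost to outermost. Recall ⊕ takes the minimum of its arguments and ⊗ takes their sum. Working out the expression ((3 ⊗ 5) ⊕ (8 ⊗ 2)) gives 8.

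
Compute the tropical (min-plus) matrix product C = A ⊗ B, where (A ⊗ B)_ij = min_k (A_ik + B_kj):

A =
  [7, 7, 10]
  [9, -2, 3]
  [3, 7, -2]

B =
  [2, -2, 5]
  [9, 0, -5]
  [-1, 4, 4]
A ⊗ B =
  [9, 5, 2]
  [2, -2, -7]
  [-3, 1, 2]

Apply the min-plus product entry-by-entry:
  C[0][0] = min over k of (A[0][0] + B[0][0] = 7 + 2 = 9, A[0][1] + B[1][0] = 7 + 9 = 16, A[0][2] + B[2][0] = 10 + -1 = 9) = 9 (attained at k = 0)
  C[0][1] = min over k of (A[0][0] + B[0][1] = 7 + -2 = 5, A[0][1] + B[1][1] = 7 + 0 = 7, A[0][2] + B[2][1] = 10 + 4 = 14) = 5 (attained at k = 0)
  C[0][2] = min over k of (A[0][0] + B[0][2] = 7 + 5 = 12, A[0][1] + B[1][2] = 7 + -5 = 2, A[0][2] + B[2][2] = 10 + 4 = 14) = 2 (attained at k = 1)
  C[1][0] = min over k of (A[1][0] + B[0][0] = 9 + 2 = 11, A[1][1] + B[1][0] = -2 + 9 = 7, A[1][2] + B[2][0] = 3 + -1 = 2) = 2 (attained at k = 2)
  C[1][1] = min over k of (A[1][0] + B[0][1] = 9 + -2 = 7, A[1][1] + B[1][1] = -2 + 0 = -2, A[1][2] + B[2][1] = 3 + 4 = 7) = -2 (attained at k = 1)
  C[1][2] = min over k of (A[1][0] + B[0][2] = 9 + 5 = 14, A[1][1] + B[1][2] = -2 + -5 = -7, A[1][2] + B[2][2] = 3 + 4 = 7) = -7 (attained at k = 1)
  C[2][0] = min over k of (A[2][0] + B[0][0] = 3 + 2 = 5, A[2][1] + B[1][0] = 7 + 9 = 16, A[2][2] + B[2][0] = -2 + -1 = -3) = -3 (attained at k = 2)
  C[2][1] = min over k of (A[2][0] + B[0][1] = 3 + -2 = 1, A[2][1] + B[1][1] = 7 + 0 = 7, A[2][2] + B[2][1] = -2 + 4 = 2) = 1 (attained at k = 0)
  C[2][2] = min over k of (A[2][0] + B[0][2] = 3 + 5 = 8, A[2][1] + B[1][2] = 7 + -5 = 2, A[2][2] + B[2][2] = -2 + 4 = 2) = 2 (attained at k = 1)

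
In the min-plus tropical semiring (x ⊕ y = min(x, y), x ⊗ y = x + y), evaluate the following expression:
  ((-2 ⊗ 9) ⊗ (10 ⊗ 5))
((-2 ⊗ 9) ⊗ (10 ⊗ 5)) = 22

Expand innermost to outermost. Recall ⊕ takes the minimum of its arguments and ⊗ takes their sum. Working out the expression ((-2 ⊗ 9) ⊗ (10 ⊗ 5)) gives 22.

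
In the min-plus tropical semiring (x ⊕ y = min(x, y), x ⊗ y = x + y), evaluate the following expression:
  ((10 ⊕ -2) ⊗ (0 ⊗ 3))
((10 ⊕ -2) ⊗ (0 ⊗ 3)) = 1

Expand innermost to outermost. Recall ⊕ takes the minimum of its arguments and ⊗ takes their sum. Working out the expression ((10 ⊕ -2) ⊗ (0 ⊗ 3)) gives 1.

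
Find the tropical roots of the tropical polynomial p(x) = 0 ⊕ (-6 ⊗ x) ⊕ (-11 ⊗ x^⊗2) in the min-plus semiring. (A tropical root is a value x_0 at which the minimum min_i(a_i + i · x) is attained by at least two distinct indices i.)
Roots: {5, 6}

Each tropical root is a break point of the lower envelope of the lines y = a_i + i · x (there are 3 lines, with slopes 0, 1, ..., 2). Only the lines that attain the minimum somewhere contribute to roots; other lines are dominated. Here the surviving (envelope) indices are i = 2, i = 1, i = 0.
Intersections between consecutive envelope lines give the roots: for adjacent envelope indices i < j the intersection is x = (a_i − a_j) / (j − i). Reading off the sorted break points: {5, 6}.
Verification: at each break x_0, at least two indices attain the minimum of min_i(a_i + i · x_0).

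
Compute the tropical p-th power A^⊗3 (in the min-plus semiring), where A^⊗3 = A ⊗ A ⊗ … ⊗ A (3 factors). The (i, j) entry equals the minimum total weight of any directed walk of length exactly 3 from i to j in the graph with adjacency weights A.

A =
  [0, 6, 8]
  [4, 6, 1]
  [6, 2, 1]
A^⊗3 =
  [0, 6, 7]
  [4, 4, 3]
  [6, 4, 3]

Each entry (A^⊗3)_ij equals the minimum over all length-3 walks i = v_0 → v_1 → … → v_3 = j of Σ_t A[v_t][v_{t+1}]. For example, for (i, j) = (0, 2) we minimise over 9 possible intermediate vertex sequences; the minimum is 7, attained along the walk 0 → 0 → 1 → 2.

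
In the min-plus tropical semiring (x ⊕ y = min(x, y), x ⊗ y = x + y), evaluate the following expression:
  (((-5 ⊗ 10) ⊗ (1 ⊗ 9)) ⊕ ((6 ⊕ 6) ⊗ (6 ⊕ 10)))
(((-5 ⊗ 10) ⊗ (1 ⊗ 9)) ⊕ ((6 ⊕ 6) ⊗ (6 ⊕ 10))) = 12

Expand innermost to outermost. Recall ⊕ takes the minimum of its arguments and ⊗ takes their sum. Working out the expression (((-5 ⊗ 10) ⊗ (1 ⊗ 9)) ⊕ ((6 ⊕ 6) ⊗ (6 ⊕ 10))) gives 12.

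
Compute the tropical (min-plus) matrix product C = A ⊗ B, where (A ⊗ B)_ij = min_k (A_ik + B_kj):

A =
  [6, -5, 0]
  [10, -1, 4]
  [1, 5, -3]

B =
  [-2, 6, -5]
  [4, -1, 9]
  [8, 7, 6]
A ⊗ B =
  [-1, -6, 1]
  [3, -2, 5]
  [-1, 4, -4]

Apply the min-plus product entry-by-entry:
  C[0][0] = min over k of (A[0][0] + B[0][0] = 6 + -2 = 4, A[0][1] + B[1][0] = -5 + 4 = -1, A[0][2] + B[2][0] = 0 + 8 = 8) = -1 (attained at k = 1)
  C[0][1] = min over k of (A[0][0] + B[0][1] = 6 + 6 = 12, A[0][1] + B[1][1] = -5 + -1 = -6, A[0][2] + B[2][1] = 0 + 7 = 7) = -6 (attained at k = 1)
  C[0][2] = min over k of (A[0][0] + B[0][2] = 6 + -5 = 1, A[0][1] + B[1][2] = -5 + 9 = 4, A[0][2] + B[2][2] = 0 + 6 = 6) = 1 (attained at k = 0)
  C[1][0] = min over k of (A[1][0] + B[0][0] = 10 + -2 = 8, A[1][1] + B[1][0] = -1 + 4 = 3, A[1][2] + B[2][0] = 4 + 8 = 12) = 3 (attained at k = 1)
  C[1][1] = min over k of (A[1][0] + B[0][1] = 10 + 6 = 16, A[1][1] + B[1][1] = -1 + -1 = -2, A[1][2] + B[2][1] = 4 + 7 = 11) = -2 (attained at k = 1)
  C[1][2] = min over k of (A[1][0] + B[0][2] = 10 + -5 = 5, A[1][1] + B[1][2] = -1 + 9 = 8, A[1][2] + B[2][2] = 4 + 6 = 10) = 5 (attained at k = 0)
  C[2][0] = min over k of (A[2][0] + B[0][0] = 1 + -2 = -1, A[2][1] + B[1][0] = 5 + 4 = 9, A[2][2] + B[2][0] = -3 + 8 = 5) = -1 (attained at k = 0)
  C[2][1] = min over k of (A[2][0] + B[0][1] = 1 + 6 = 7, A[2][1] + B[1][1] = 5 + -1 = 4, A[2][2] + B[2][1] = -3 + 7 = 4) = 4 (attained at k = 1)
  C[2][2] = min over k of (A[2][0] + B[0][2] = 1 + -5 = -4, A[2][1] + B[1][2] = 5 + 9 = 14, A[2][2] + B[2][2] = -3 + 6 = 3) = -4 (attained at k = 0)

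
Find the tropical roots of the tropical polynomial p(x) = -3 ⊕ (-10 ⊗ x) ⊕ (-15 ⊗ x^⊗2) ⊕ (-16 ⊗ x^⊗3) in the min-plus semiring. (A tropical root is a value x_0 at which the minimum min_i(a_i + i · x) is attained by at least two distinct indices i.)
Roots: {1, 5, 7}

Each tropical root is a break point of the lower envelope of the lines y = a_i + i · x (there are 4 lines, with slopes 0, 1, ..., 3). Only the lines that attain the minimum somewhere contribute to roots; other lines are dominated. Here the surviving (envelope) indices are i = 3, i = 2, i = 1, i = 0.
Intersections between consecutive envelope lines give the roots: for adjacent envelope indices i < j the intersection is x = (a_i − a_j) / (j − i). Reading off the sorted break points: {1, 5, 7}.
Verification: at each break x_0, at least two indices attain the minimum of min_i(a_i + i · x_0).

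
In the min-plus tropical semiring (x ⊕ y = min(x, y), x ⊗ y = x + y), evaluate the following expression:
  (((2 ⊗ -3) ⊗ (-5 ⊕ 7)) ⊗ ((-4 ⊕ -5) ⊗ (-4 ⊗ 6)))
(((2 ⊗ -3) ⊗ (-5 ⊕ 7)) ⊗ ((-4 ⊕ -5) ⊗ (-4 ⊗ 6))) = -9

Expand innermost to outermost. Recall ⊕ takes the minimum of its arguments and ⊗ takes their sum. Working out the expression (((2 ⊗ -3) ⊗ (-5 ⊕ 7)) ⊗ ((-4 ⊕ -5) ⊗ (-4 ⊗ 6))) gives -9.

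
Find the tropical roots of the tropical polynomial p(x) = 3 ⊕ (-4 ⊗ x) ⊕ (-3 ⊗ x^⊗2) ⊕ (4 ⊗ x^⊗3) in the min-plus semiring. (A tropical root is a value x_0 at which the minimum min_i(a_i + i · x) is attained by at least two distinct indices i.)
Roots: {-7, -1, 7}

Each tropical root is a break point of the lower envelope of the lines y = a_i + i · x (there are 4 lines, with slopes 0, 1, ..., 3). Only the lines that attain the minimum somewhere contribute to roots; other lines are dominated. Here the surviving (envelope) indices are i = 3, i = 2, i = 1, i = 0.
Intersections between consecutive envelope lines give the roots: for adjacent envelope indices i < j the intersection is x = (a_i − a_j) / (j − i). Reading off the sorted break points: {-7, -1, 7}.
Verification: at each break x_0, at least two indices attain the minimum of min_i(a_i + i · x_0).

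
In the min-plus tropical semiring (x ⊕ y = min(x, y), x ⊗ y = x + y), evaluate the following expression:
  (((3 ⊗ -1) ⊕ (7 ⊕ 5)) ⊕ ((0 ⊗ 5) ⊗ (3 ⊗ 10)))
(((3 ⊗ -1) ⊕ (7 ⊕ 5)) ⊕ ((0 ⊗ 5) ⊗ (3 ⊗ 10))) = 2

Expand innermost to outermost. Recall ⊕ takes the minimum of its arguments and ⊗ takes their sum. Working out the expression (((3 ⊗ -1) ⊕ (7 ⊕ 5)) ⊕ ((0 ⊗ 5) ⊗ (3 ⊗ 10))) gives 2.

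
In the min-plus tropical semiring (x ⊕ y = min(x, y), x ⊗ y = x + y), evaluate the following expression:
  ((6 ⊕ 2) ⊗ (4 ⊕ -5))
((6 ⊕ 2) ⊗ (4 ⊕ -5)) = -3

Expand innermost to outermost. Recall ⊕ takes the minimum of its arguments and ⊗ takes their sum. Working out the expression ((6 ⊕ 2) ⊗ (4 ⊕ -5)) gives -3.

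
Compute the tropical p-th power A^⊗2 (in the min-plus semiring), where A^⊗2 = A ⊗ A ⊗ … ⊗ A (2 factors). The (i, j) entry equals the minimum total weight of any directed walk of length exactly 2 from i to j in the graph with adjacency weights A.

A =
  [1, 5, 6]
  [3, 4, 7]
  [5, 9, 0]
A^⊗2 =
  [2, 6, 6]
  [4, 8, 7]
  [5, 9, 0]

Each entry (A^⊗2)_ij equals the minimum over all length-2 walks i = v_0 → v_1 → … → v_2 = j of Σ_t A[v_t][v_{t+1}]. For example, for (i, j) = (0, 2) we minimise over 3 possible intermediate vertex sequences; the minimum is 6, attained along the walk 0 → 2 → 2.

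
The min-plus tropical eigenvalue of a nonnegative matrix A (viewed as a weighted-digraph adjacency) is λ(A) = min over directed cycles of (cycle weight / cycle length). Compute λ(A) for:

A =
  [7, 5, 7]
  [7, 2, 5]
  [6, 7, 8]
λ(A) = 2

Enumerate directed cycles and compute their means (weight / length). Sample:
  cycle 0 → 0: weight = 7, length = 1, mean = 7/1 ≈ 7.000
  cycle 1 → 1: weight = 2, length = 1, mean = 2/1 ≈ 2.000
  cycle 2 → 2: weight = 8, length = 1, mean = 8/1 ≈ 8.000
  cycle 0 → 1 → 0: weight = 12, length = 2, mean = 12/2 ≈ 6.000
  cycle 0 → 2 → 0: weight = 13, length = 2, mean = 13/2 ≈ 6.500
  cycle 1 → 0 → 1: weight = 12, length = 2, mean = 12/2 ≈ 6.000
Minimum mean = 2.000, attained e.g. along the cycle 1 → 1 with weight 2 and length 1. So λ(A) = 2/1 = 2.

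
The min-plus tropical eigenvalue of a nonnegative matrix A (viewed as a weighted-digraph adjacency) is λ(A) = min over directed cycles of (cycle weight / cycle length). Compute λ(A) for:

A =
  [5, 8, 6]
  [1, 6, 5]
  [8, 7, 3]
λ(A) = 3

Enumerate directed cycles and compute their means (weight / length). Sample:
  cycle 0 → 0: weight = 5, length = 1, mean = 5/1 ≈ 5.000
  cycle 1 → 1: weight = 6, length = 1, mean = 6/1 ≈ 6.000
  cycle 2 → 2: weight = 3, length = 1, mean = 3/1 ≈ 3.000
  cycle 0 → 1 → 0: weight = 9, length = 2, mean = 9/2 ≈ 4.500
  cycle 0 → 2 → 0: weight = 14, length = 2, mean = 14/2 ≈ 7.000
  cycle 1 → 0 → 1: weight = 9, length = 2, mean = 9/2 ≈ 4.500
Minimum mean = 3.000, attained e.g. along the cycle 2 → 2 with weight 3 and length 1. So λ(A) = 3/1 = 3.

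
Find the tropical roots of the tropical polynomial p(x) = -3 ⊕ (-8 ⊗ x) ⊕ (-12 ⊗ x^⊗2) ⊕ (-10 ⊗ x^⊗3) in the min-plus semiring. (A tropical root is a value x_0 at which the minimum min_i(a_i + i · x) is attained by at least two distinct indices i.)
Roots: {-2, 4, 5}

Each tropical root is a break point of the lower envelope of the lines y = a_i + i · x (there are 4 lines, with slopes 0, 1, ..., 3). Only the lines that attain the minimum somewhere contribute to roots; other lines are dominated. Here the surviving (envelope) indices are i = 3, i = 2, i = 1, i = 0.
Intersections between consecutive envelope lines give the roots: for adjacent envelope indices i < j the intersection is x = (a_i − a_j) / (j − i). Reading off the sorted break points: {-2, 4, 5}.
Verification: at each break x_0, at least two indices attain the minimum of min_i(a_i + i · x_0).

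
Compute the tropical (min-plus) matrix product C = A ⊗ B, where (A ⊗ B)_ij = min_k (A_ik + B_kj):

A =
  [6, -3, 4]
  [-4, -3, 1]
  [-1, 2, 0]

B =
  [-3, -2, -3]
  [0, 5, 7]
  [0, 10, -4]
A ⊗ B =
  [-3, 2, 0]
  [-7, -6, -7]
  [-4, -3, -4]

Apply the min-plus product entry-by-entry:
  C[0][0] = min over k of (A[0][0] + B[0][0] = 6 + -3 = 3, A[0][1] + B[1][0] = -3 + 0 = -3, A[0][2] + B[2][0] = 4 + 0 = 4) = -3 (attained at k = 1)
  C[0][1] = min over k of (A[0][0] + B[0][1] = 6 + -2 = 4, A[0][1] + B[1][1] = -3 + 5 = 2, A[0][2] + B[2][1] = 4 + 10 = 14) = 2 (attained at k = 1)
  C[0][2] = min over k of (A[0][0] + B[0][2] = 6 + -3 = 3, A[0][1] + B[1][2] = -3 + 7 = 4, A[0][2] + B[2][2] = 4 + -4 = 0) = 0 (attained at k = 2)
  C[1][0] = min over k of (A[1][0] + B[0][0] = -4 + -3 = -7, A[1][1] + B[1][0] = -3 + 0 = -3, A[1][2] + B[2][0] = 1 + 0 = 1) = -7 (attained at k = 0)
  C[1][1] = min over k of (A[1][0] + B[0][1] = -4 + -2 = -6, A[1][1] + B[1][1] = -3 + 5 = 2, A[1][2] + B[2][1] = 1 + 10 = 11) = -6 (attained at k = 0)
  C[1][2] = min over k of (A[1][0] + B[0][2] = -4 + -3 = -7, A[1][1] + B[1][2] = -3 + 7 = 4, A[1][2] + B[2][2] = 1 + -4 = -3) = -7 (attained at k = 0)
  C[2][0] = min over k of (A[2][0] + B[0][0] = -1 + -3 = -4, A[2][1] + B[1][0] = 2 + 0 = 2, A[2][2] + B[2][0] = 0 + 0 = 0) = -4 (attained at k = 0)
  C[2][1] = min over k of (A[2][0] + B[0][1] = -1 + -2 = -3, A[2][1] + B[1][1] = 2 + 5 = 7, A[2][2] + B[2][1] = 0 + 10 = 10) = -3 (attained at k = 0)
  C[2][2] = min over k of (A[2][0] + B[0][2] = -1 + -3 = -4, A[2][1] + B[1][2] = 2 + 7 = 9, A[2][2] + B[2][2] = 0 + -4 = -4) = -4 (attained at k = 0)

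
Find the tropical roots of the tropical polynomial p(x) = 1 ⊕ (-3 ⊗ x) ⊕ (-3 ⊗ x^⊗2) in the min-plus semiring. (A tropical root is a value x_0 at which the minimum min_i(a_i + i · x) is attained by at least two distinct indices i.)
Roots: {0, 4}

Each tropical root is a break point of the lower envelope of the lines y = a_i + i · x (there are 3 lines, with slopes 0, 1, ..., 2). Only the lines that attain the minimum somewhere contribute to roots; other lines are dominated. Here the surviving (envelope) indices are i = 2, i = 1, i = 0.
Intersections between consecutive envelope lines give the roots: for adjacent envelope indices i < j the intersection is x = (a_i − a_j) / (j − i). Reading off the sorted break points: {0, 4}.
Verification: at each break x_0, at least two indices attain the minimum of min_i(a_i + i · x_0).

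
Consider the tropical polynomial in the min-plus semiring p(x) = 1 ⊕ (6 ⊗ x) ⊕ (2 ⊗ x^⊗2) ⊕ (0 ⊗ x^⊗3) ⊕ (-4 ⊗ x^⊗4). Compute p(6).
p(6) = 1

A tropical monomial a ⊗ x^⊗i evaluates to a + i · x. Evaluating each term at x = 6:
  Term 0 contributes 1 + 0 · 6 = 1
  Term 1 contributes 6 + 1 · 6 = 12
  Term 2 contributes 2 + 2 · 6 = 14
  Term 3 contributes 0 + 3 · 6 = 18
  Term 4 contributes -4 + 4 · 6 = 20
p(6) = ⊕ of these = min[1, 12, 14, 18, 20] = 1.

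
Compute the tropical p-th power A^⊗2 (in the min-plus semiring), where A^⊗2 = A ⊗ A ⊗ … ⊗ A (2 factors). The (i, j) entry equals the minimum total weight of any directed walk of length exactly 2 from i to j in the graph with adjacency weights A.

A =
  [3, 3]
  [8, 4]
A^⊗2 =
  [6, 6]
  [11, 8]

Each entry (A^⊗2)_ij equals the minimum over all length-2 walks i = v_0 → v_1 → … → v_2 = j of Σ_t A[v_t][v_{t+1}]. For example, for (i, j) = (0, 1) we minimise over 2 possible intermediate vertex sequences; the minimum is 6, attained along the walk 0 → 0 → 1.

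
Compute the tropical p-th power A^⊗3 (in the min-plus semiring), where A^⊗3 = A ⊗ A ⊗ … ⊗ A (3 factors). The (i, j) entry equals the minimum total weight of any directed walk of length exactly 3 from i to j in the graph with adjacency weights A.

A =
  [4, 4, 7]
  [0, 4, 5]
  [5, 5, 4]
A^⊗3 =
  [8, 8, 11]
  [4, 8, 9]
  [9, 9, 12]

Each entry (A^⊗3)_ij equals the minimum over all length-3 walks i = v_0 → v_1 → … → v_3 = j of Σ_t A[v_t][v_{t+1}]. For example, for (i, j) = (0, 2) we minimise over 9 possible intermediate vertex sequences; the minimum is 11, attained along the walk 0 → 1 → 0 → 2.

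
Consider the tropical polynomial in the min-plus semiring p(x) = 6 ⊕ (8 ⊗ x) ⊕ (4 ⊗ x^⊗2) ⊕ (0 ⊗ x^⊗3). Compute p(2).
p(2) = 6

A tropical monomial a ⊗ x^⊗i evaluates to a + i · x. Evaluating each term at x = 2:
  Term 0 contributes 6 + 0 · 2 = 6
  Term 1 contributes 8 + 1 · 2 = 10
  Term 2 contributes 4 + 2 · 2 = 8
  Term 3 contributes 0 + 3 · 2 = 6
p(2) = ⊕ of these = min[6, 10, 8, 6] = 6.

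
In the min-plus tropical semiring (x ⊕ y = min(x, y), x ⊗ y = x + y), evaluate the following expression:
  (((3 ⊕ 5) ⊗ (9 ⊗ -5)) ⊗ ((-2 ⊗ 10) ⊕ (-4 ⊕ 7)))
(((3 ⊕ 5) ⊗ (9 ⊗ -5)) ⊗ ((-2 ⊗ 10) ⊕ (-4 ⊕ 7))) = 3

Expand innermost to outermost. Recall ⊕ takes the minimum of its arguments and ⊗ takes their sum. Working out the expression (((3 ⊕ 5) ⊗ (9 ⊗ -5)) ⊗ ((-2 ⊗ 10) ⊕ (-4 ⊕ 7))) gives 3.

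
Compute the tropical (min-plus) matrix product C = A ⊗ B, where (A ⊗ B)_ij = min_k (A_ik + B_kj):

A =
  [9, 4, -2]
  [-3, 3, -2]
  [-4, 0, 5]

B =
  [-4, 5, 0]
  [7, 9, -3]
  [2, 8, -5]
A ⊗ B =
  [0, 6, -7]
  [-7, 2, -7]
  [-8, 1, -4]

Apply the min-plus product entry-by-entry:
  C[0][0] = min over k of (A[0][0] + B[0][0] = 9 + -4 = 5, A[0][1] + B[1][0] = 4 + 7 = 11, A[0][2] + B[2][0] = -2 + 2 = 0) = 0 (attained at k = 2)
  C[0][1] = min over k of (A[0][0] + B[0][1] = 9 + 5 = 14, A[0][1] + B[1][1] = 4 + 9 = 13, A[0][2] + B[2][1] = -2 + 8 = 6) = 6 (attained at k = 2)
  C[0][2] = min over k of (A[0][0] + B[0][2] = 9 + 0 = 9, A[0][1] + B[1][2] = 4 + -3 = 1, A[0][2] + B[2][2] = -2 + -5 = -7) = -7 (attained at k = 2)
  C[1][0] = min over k of (A[1][0] + B[0][0] = -3 + -4 = -7, A[1][1] + B[1][0] = 3 + 7 = 10, A[1][2] + B[2][0] = -2 + 2 = 0) = -7 (attained at k = 0)
  C[1][1] = min over k of (A[1][0] + B[0][1] = -3 + 5 = 2, A[1][1] + B[1][1] = 3 + 9 = 12, A[1][2] + B[2][1] = -2 + 8 = 6) = 2 (attained at k = 0)
  C[1][2] = min over k of (A[1][0] + B[0][2] = -3 + 0 = -3, A[1][1] + B[1][2] = 3 + -3 = 0, A[1][2] + B[2][2] = -2 + -5 = -7) = -7 (attained at k = 2)
  C[2][0] = min over k of (A[2][0] + B[0][0] = -4 + -4 = -8, A[2][1] + B[1][0] = 0 + 7 = 7, A[2][2] + B[2][0] = 5 + 2 = 7) = -8 (attained at k = 0)
  C[2][1] = min over k of (A[2][0] + B[0][1] = -4 + 5 = 1, A[2][1] + B[1][1] = 0 + 9 = 9, A[2][2] + B[2][1] = 5 + 8 = 13) = 1 (attained at k = 0)
  C[2][2] = min over k of (A[2][0] + B[0][2] = -4 + 0 = -4, A[2][1] + B[1][2] = 0 + -3 = -3, A[2][2] + B[2][2] = 5 + -5 = 0) = -4 (attained at k = 0)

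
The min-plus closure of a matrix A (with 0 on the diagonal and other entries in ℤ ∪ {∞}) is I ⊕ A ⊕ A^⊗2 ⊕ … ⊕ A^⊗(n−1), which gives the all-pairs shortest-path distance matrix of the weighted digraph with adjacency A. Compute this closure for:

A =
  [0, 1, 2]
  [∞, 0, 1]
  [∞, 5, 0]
Closure =
  [0, 1, 2]
  [∞, 0, 1]
  [∞, 5, 0]

This is the Floyd-Warshall all-pairs shortest-path computation. For each intermediate vertex k = 0, 1, …, 2, update dist[i][j] ← min(dist[i][j], dist[i][k] + dist[k][j]). The final matrix gives, for each (i, j), the minimum total weight of any directed path from i to j (possibly empty when i = j).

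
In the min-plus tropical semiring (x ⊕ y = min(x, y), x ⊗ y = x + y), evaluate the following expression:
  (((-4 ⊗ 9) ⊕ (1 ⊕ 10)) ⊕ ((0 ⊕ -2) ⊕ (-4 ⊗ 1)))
(((-4 ⊗ 9) ⊕ (1 ⊕ 10)) ⊕ ((0 ⊕ -2) ⊕ (-4 ⊗ 1))) = -3

Expand innermost to outermost. Recall ⊕ takes the minimum of its arguments and ⊗ takes their sum. Working out the expression (((-4 ⊗ 9) ⊕ (1 ⊕ 10)) ⊕ ((0 ⊕ -2) ⊕ (-4 ⊗ 1))) gives -3.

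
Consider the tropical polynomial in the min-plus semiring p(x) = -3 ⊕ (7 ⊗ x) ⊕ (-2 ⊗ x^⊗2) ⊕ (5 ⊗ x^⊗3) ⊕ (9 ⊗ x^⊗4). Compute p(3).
p(3) = -3

A tropical monomial a ⊗ x^⊗i evaluates to a + i · x. Evaluating each term at x = 3:
  Term 0 contributes -3 + 0 · 3 = -3
  Term 1 contributes 7 + 1 · 3 = 10
  Term 2 contributes -2 + 2 · 3 = 4
  Term 3 contributes 5 + 3 · 3 = 14
  Term 4 contributes 9 + 4 · 3 = 21
p(3) = ⊕ of these = min[-3, 10, 4, 14, 21] = -3.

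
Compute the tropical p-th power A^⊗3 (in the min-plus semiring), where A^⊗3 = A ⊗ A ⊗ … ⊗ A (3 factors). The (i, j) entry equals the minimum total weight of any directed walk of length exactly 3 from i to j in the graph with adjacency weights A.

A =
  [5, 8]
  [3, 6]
A^⊗3 =
  [15, 18]
  [13, 16]

Each entry (A^⊗3)_ij equals the minimum over all length-3 walks i = v_0 → v_1 → … → v_3 = j of Σ_t A[v_t][v_{t+1}]. For example, for (i, j) = (0, 1) we minimise over 4 possible intermediate vertex sequences; the minimum is 18, attained along the walk 0 → 0 → 0 → 1.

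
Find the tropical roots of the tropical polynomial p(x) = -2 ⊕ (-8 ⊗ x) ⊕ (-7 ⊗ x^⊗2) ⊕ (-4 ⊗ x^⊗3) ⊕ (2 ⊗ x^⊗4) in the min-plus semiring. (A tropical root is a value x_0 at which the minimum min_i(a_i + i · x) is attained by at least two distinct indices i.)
Roots: {-6, -3, -1, 6}

Each tropical root is a break point of the lower envelope of the lines y = a_i + i · x (there are 5 lines, with slopes 0, 1, ..., 4). Only the lines that attain the minimum somewhere contribute to roots; other lines are dominated. Here the surviving (envelope) indices are i = 4, i = 3, i = 2, i = 1, i = 0.
Intersections between consecutive envelope lines give the roots: for adjacent envelope indices i < j the intersection is x = (a_i − a_j) / (j − i). Reading off the sorted break points: {-6, -3, -1, 6}.
Verification: at each break x_0, at least two indices attain the minimum of min_i(a_i + i · x_0).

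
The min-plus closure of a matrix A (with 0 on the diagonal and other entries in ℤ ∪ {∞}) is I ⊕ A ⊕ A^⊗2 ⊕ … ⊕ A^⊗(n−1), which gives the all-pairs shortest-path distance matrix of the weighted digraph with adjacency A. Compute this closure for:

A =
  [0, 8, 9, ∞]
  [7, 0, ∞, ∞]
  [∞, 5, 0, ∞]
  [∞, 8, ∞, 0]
Closure =
  [0, 8, 9, ∞]
  [7, 0, 16, ∞]
  [12, 5, 0, ∞]
  [15, 8, 24, 0]

This is the Floyd-Warshall all-pairs shortest-path computation. For each intermediate vertex k = 0, 1, …, 3, update dist[i][j] ← min(dist[i][j], dist[i][k] + dist[k][j]). The final matrix gives, for each (i, j), the minimum total weight of any directed path from i to j (possibly empty when i = j).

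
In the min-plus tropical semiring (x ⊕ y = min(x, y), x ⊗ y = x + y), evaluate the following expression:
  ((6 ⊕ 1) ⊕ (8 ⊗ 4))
((6 ⊕ 1) ⊕ (8 ⊗ 4)) = 1

Expand innermost to outermost. Recall ⊕ takes the minimum of its arguments and ⊗ takes their sum. Working out the expression ((6 ⊕ 1) ⊕ (8 ⊗ 4)) gives 1.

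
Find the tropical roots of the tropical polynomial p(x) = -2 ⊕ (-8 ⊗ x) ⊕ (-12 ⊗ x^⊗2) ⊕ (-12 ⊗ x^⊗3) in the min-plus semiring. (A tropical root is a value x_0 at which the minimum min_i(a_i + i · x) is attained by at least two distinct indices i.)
Roots: {0, 4, 6}

Each tropical root is a break point of the lower envelope of the lines y = a_i + i · x (there are 4 lines, with slopes 0, 1, ..., 3). Only the lines that attain the minimum somewhere contribute to roots; other lines are dominated. Here the surviving (envelope) indices are i = 3, i = 2, i = 1, i = 0.
Intersections between consecutive envelope lines give the roots: for adjacent envelope indices i < j the intersection is x = (a_i − a_j) / (j − i). Reading off the sorted break points: {0, 4, 6}.
Verification: at each break x_0, at least two indices attain the minimum of min_i(a_i + i · x_0).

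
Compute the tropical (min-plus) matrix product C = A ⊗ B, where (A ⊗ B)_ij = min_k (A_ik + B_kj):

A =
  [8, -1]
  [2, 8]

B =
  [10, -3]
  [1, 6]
A ⊗ B =
  [0, 5]
  [9, -1]

Apply the min-plus product entry-by-entry:
  C[0][0] = min over k of (A[0][0] + B[0][0] = 8 + 10 = 18, A[0][1] + B[1][0] = -1 + 1 = 0) = 0 (attained at k = 1)
  C[0][1] = min over k of (A[0][0] + B[0][1] = 8 + -3 = 5, A[0][1] + B[1][1] = -1 + 6 = 5) = 5 (attained at k = 0)
  C[1][0] = min over k of (A[1][0] + B[0][0] = 2 + 10 = 12, A[1][1] + B[1][0] = 8 + 1 = 9) = 9 (attained at k = 1)
  C[1][1] = min over k of (A[1][0] + B[0][1] = 2 + -3 = -1, A[1][1] + B[1][1] = 8 + 6 = 14) = -1 (attained at k = 0)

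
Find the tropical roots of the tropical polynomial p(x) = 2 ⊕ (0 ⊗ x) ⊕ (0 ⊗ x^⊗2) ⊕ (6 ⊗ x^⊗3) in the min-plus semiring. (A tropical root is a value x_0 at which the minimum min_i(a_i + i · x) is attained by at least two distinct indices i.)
Roots: {-6, 0, 2}

Each tropical root is a break point of the lower envelope of the lines y = a_i + i · x (there are 4 lines, with slopes 0, 1, ..., 3). Only the lines that attain the minimum somewhere contribute to roots; other lines are dominated. Here the surviving (envelope) indices are i = 3, i = 2, i = 1, i = 0.
Intersections between consecutive envelope lines give the roots: for adjacent envelope indices i < j the intersection is x = (a_i − a_j) / (j − i). Reading off the sorted break points: {-6, 0, 2}.
Verification: at each break x_0, at least two indices attain the minimum of min_i(a_i + i · x_0).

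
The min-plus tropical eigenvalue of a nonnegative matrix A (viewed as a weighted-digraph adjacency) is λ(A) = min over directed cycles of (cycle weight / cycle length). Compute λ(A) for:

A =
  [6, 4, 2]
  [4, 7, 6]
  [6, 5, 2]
λ(A) = 2

Enumerate directed cycles and compute their means (weight / length). Sample:
  cycle 0 → 0: weight = 6, length = 1, mean = 6/1 ≈ 6.000
  cycle 1 → 1: weight = 7, length = 1, mean = 7/1 ≈ 7.000
  cycle 2 → 2: weight = 2, length = 1, mean = 2/1 ≈ 2.000
  cycle 0 → 1 → 0: weight = 8, length = 2, mean = 8/2 ≈ 4.000
  cycle 0 → 2 → 0: weight = 8, length = 2, mean = 8/2 ≈ 4.000
  cycle 1 → 0 → 1: weight = 8, length = 2, mean = 8/2 ≈ 4.000
Minimum mean = 2.000, attained e.g. along the cycle 2 → 2 with weight 2 and length 1. So λ(A) = 2/1 = 2.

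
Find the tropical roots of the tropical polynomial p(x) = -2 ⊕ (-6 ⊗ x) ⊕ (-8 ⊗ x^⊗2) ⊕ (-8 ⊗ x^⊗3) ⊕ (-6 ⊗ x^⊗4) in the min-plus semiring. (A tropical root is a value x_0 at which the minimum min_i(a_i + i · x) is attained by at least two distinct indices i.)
Roots: {-2, 0, 2, 4}

Each tropical root is a break point of the lower envelope of the lines y = a_i + i · x (there are 5 lines, with slopes 0, 1, ..., 4). Only the lines that attain the minimum somewhere contribute to roots; other lines are dominated. Here the surviving (envelope) indices are i = 4, i = 3, i = 2, i = 1, i = 0.
Intersections between consecutive envelope lines give the roots: for adjacent envelope indices i < j the intersection is x = (a_i − a_j) / (j − i). Reading off the sorted break points: {-2, 0, 2, 4}.
Verification: at each break x_0, at least two indices attain the minimum of min_i(a_i + i · x_0).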